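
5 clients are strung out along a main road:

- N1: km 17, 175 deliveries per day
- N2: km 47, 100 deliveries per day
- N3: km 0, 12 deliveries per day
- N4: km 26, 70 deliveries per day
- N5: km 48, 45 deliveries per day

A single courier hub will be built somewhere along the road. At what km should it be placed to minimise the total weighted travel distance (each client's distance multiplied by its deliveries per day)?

For a sum of weighted absolute distances on a line, the optimum is the weighted median (not the mean). Total weight W = 402; half-weight = 201.
Sort by position and accumulate weight:
  km 0 (N3, w=12) → cum 12
  km 17 (N1, w=175) → cum 187
  km 26 (N4, w=70) → cum 257  ≥ 201 → median here
  km 47 (N2, w=100) → cum 357
  km 48 (N5, w=45) → cum 402
Optimal location: km 26.

x = 26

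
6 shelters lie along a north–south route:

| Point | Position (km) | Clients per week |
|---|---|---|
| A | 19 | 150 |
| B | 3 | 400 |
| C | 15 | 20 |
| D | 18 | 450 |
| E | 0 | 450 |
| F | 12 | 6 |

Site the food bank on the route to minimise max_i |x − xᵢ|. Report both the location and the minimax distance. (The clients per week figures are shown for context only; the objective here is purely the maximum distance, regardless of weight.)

location 9.5, max distance 9.5

The 1-center on a line is the midpoint of the two extreme points: leftmost at 0, rightmost at 19.
Optimal location = (0 + 19)/2 = 9.5; maximum distance = (19 − 0)/2 = 9.5.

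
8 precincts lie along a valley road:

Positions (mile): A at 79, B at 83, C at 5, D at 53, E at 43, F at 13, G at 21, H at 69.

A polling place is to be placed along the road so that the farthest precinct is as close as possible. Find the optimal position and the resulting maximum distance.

The 1-center on a line is the midpoint of the two extreme points: leftmost at 5, rightmost at 83.
Optimal location = (5 + 83)/2 = 44; maximum distance = (83 − 5)/2 = 39.

location 44, max distance 39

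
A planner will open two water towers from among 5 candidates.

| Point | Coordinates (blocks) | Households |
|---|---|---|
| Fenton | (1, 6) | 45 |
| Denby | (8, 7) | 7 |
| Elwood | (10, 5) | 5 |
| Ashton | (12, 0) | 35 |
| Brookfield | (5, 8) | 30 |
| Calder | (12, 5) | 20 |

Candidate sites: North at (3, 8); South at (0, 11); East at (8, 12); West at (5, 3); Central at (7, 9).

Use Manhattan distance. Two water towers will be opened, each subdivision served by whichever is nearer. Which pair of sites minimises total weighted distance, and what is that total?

Evaluate every pair (each demand assigned to the nearer of the two):
  {North, West}: total = 847
  {North, Central}: total = 966
  {West, Central}: total = 991
  {South, West}: total = 1034
  {East, West}: total = 1065
  {South, Central}: total = 1086
  {North, East}: total = 1100
  {North, South}: total = 1167
  {East, Central}: total = 1221
  {South, East}: total = 1340
Best pair: {North, West} with total 847.

{North, West}, total 847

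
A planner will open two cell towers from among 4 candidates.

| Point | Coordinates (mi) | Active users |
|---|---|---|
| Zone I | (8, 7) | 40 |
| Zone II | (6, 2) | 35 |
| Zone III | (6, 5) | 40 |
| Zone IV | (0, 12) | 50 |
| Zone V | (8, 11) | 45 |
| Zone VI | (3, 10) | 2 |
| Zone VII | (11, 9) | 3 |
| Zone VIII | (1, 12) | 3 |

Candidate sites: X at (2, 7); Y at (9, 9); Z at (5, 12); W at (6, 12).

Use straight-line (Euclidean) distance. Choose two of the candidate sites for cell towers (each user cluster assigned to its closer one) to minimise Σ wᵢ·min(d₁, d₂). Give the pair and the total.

{X, Y}, total 889.9

Evaluate every pair (each demand assigned to the nearer of the two):
  {X, Y}: total = 889.9
  {Y, Z}: total = 930.3
  {Y, W}: total = 984.8
  {X, W}: total = 1027.1
  {X, Z}: total = 1066.3
  {Z, W}: total = 1231.2
Best pair: {X, Y} with total 889.9.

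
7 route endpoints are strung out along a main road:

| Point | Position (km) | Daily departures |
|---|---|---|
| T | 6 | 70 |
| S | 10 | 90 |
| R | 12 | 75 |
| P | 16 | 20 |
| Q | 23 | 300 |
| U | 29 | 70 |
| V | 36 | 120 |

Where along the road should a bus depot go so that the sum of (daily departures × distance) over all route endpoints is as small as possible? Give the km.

x = 23

For a sum of weighted absolute distances on a line, the optimum is the weighted median (not the mean). Total weight W = 745; half-weight = 372.5.
Sort by position and accumulate weight:
  km 6 (T, w=70) → cum 70
  km 10 (S, w=90) → cum 160
  km 12 (R, w=75) → cum 235
  km 16 (P, w=20) → cum 255
  km 23 (Q, w=300) → cum 555  ≥ 372.5 → median here
  km 29 (U, w=70) → cum 625
  km 36 (V, w=120) → cum 745
Optimal location: km 23.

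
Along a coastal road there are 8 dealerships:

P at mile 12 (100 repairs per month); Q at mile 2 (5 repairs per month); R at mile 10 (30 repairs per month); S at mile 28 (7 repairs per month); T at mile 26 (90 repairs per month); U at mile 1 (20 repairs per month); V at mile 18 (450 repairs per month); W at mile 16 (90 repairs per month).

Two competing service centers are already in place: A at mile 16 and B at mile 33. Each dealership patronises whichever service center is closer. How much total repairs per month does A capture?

695

The indifferent point is the midpoint (16+33)/2 = 24.5; dealerships left of it (closer to A at 16) go to A, those right go to B.
  U at 1 (w=20) → A
  Q at 2 (w=5) → A
  R at 10 (w=30) → A
  P at 12 (w=100) → A
  W at 16 (w=90) → A
  V at 18 (w=450) → A
  T at 26 (w=90) → B
  S at 28 (w=7) → B
A captures 695; B captures 97.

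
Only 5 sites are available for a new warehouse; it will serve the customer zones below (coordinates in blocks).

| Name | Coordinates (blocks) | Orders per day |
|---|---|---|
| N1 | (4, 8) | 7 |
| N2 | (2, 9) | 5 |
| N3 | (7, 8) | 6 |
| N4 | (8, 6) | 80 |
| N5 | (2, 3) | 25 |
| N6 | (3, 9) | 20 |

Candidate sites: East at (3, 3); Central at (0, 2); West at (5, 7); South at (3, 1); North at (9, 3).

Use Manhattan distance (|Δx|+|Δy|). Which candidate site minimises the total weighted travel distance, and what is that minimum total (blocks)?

West, total 632 blocks

Total weighted distance at each candidate:
  East (3, 3): total = 916
  Central (0, 2): total = 1428
  West (5, 7): total = 632
  South (3, 1): total = 1202
  North (9, 3): total = 912
Minimum is at West with total 632 blocks.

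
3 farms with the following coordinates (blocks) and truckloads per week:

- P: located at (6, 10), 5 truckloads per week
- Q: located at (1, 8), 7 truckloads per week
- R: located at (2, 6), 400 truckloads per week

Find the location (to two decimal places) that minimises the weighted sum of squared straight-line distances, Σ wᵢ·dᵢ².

(2.03, 6.08)

The minimiser of Σwᵢ‖p−pᵢ‖² is the weighted centroid p* = (Σwᵢpᵢ)/(Σwᵢ).
Σwᵢ = 412.
Σwᵢxᵢ = 5·6 + 7·1 + 400·2 = 837.
Σwᵢyᵢ = 5·10 + 7·8 + 400·6 = 2506.
x* = 837/412 = 2.03, y* = 2506/412 = 6.08.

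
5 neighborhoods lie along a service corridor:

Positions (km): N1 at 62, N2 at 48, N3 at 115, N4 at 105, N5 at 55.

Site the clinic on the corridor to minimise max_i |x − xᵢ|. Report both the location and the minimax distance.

The 1-center on a line is the midpoint of the two extreme points: leftmost at 48, rightmost at 115.
Optimal location = (48 + 115)/2 = 81.5; maximum distance = (115 − 48)/2 = 33.5.

location 81.5, max distance 33.5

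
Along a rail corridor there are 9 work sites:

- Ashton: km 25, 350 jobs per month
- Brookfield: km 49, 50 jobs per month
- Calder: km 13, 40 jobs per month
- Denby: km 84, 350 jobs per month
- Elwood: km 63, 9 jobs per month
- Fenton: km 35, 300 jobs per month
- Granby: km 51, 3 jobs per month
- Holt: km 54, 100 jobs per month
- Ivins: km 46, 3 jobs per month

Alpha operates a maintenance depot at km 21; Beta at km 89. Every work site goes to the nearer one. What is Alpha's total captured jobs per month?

846

The indifferent point is the midpoint (21+89)/2 = 55; work sites left of it (closer to Alpha at 21) go to Alpha, those right go to Beta.
  Calder at 13 (w=40) → Alpha
  Ashton at 25 (w=350) → Alpha
  Fenton at 35 (w=300) → Alpha
  Ivins at 46 (w=3) → Alpha
  Brookfield at 49 (w=50) → Alpha
  Granby at 51 (w=3) → Alpha
  Holt at 54 (w=100) → Alpha
  Elwood at 63 (w=9) → Beta
  Denby at 84 (w=350) → Beta
Alpha captures 846; Beta captures 359.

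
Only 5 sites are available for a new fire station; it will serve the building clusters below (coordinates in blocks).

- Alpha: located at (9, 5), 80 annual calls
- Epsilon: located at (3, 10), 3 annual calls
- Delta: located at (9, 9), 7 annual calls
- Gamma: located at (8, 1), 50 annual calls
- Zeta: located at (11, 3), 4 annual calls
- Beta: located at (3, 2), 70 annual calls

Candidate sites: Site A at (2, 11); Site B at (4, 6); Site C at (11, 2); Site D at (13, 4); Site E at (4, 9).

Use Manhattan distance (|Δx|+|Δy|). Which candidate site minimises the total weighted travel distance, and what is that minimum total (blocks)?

Total weighted distance at each candidate:
  Site A (2, 11): total = 2677
  Site B (4, 6): total = 1391
  Site C (11, 2): total = 1275
  Site D (13, 4): total = 1763
  Site E (4, 9): total = 1973
Minimum is at Site C with total 1275 blocks.

Site C, total 1275 blocks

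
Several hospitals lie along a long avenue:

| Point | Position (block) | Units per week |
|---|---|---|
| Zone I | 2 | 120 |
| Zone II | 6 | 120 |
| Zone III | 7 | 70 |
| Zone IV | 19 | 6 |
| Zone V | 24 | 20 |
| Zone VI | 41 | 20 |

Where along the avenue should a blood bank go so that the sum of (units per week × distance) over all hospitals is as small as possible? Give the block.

For a sum of weighted absolute distances on a line, the optimum is the weighted median (not the mean). Total weight W = 356; half-weight = 178.
Sort by position and accumulate weight:
  block 2 (Zone I, w=120) → cum 120
  block 6 (Zone II, w=120) → cum 240  ≥ 178 → median here
  block 7 (Zone III, w=70) → cum 310
  block 19 (Zone IV, w=6) → cum 316
  block 24 (Zone V, w=20) → cum 336
  block 41 (Zone VI, w=20) → cum 356
Optimal location: block 6.

x = 6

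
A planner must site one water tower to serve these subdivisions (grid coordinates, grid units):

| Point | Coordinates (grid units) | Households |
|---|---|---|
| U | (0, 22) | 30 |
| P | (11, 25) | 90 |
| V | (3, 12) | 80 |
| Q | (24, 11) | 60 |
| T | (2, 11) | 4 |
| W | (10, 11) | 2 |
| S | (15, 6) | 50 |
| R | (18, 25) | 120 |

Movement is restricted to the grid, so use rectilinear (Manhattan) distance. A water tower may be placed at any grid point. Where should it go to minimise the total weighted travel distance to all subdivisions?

Manhattan distance separates: Σwᵢ(|x−xᵢ|+|y−yᵢ|) = Σwᵢ|x−xᵢ| + Σwᵢ|y−yᵢ|, so x and y are optimised independently as 1-D weighted medians.
Total weight W = 436; half = 218.
x-coordinate, sorted with cumulative weight:
  x=0 (U, w=30) cum 30
  x=2 (T, w=4) cum 34
  x=3 (V, w=80) cum 114
  x=10 (W, w=2) cum 116
  x=11 (P, w=90) cum 206
  x=15 (S, w=50) cum 256  ← median
  x=18 (R, w=120) cum 376
  x=24 (Q, w=60) cum 436
⇒ x* = 15
y-coordinate, sorted with cumulative weight:
  y=6 (S, w=50) cum 50
  y=11 (Q, w=60) cum 110
  y=11 (T, w=4) cum 114
  y=11 (W, w=2) cum 116
  y=12 (V, w=80) cum 196
  y=22 (U, w=30) cum 226  ← median
  y=25 (P, w=90) cum 316
  y=25 (R, w=120) cum 436
⇒ y* = 22

(15, 22)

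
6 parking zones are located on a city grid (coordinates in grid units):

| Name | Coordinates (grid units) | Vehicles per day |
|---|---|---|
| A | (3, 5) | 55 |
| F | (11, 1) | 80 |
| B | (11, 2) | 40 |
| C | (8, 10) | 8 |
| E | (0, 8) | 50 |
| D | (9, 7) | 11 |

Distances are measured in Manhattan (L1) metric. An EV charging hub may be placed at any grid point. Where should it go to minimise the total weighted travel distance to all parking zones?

Manhattan distance separates: Σwᵢ(|x−xᵢ|+|y−yᵢ|) = Σwᵢ|x−xᵢ| + Σwᵢ|y−yᵢ|, so x and y are optimised independently as 1-D weighted medians.
Total weight W = 244; half = 122.
x-coordinate, sorted with cumulative weight:
  x=0 (E, w=50) cum 50
  x=3 (A, w=55) cum 105
  x=8 (C, w=8) cum 113
  x=9 (D, w=11) cum 124  ← median
  x=11 (F, w=80) cum 204
  x=11 (B, w=40) cum 244
⇒ x* = 9
y-coordinate, sorted with cumulative weight:
  y=1 (F, w=80) cum 80
  y=2 (B, w=40) cum 120
  y=5 (A, w=55) cum 175  ← median
  y=7 (D, w=11) cum 186
  y=8 (E, w=50) cum 236
  y=10 (C, w=8) cum 244
⇒ y* = 5

(9, 5)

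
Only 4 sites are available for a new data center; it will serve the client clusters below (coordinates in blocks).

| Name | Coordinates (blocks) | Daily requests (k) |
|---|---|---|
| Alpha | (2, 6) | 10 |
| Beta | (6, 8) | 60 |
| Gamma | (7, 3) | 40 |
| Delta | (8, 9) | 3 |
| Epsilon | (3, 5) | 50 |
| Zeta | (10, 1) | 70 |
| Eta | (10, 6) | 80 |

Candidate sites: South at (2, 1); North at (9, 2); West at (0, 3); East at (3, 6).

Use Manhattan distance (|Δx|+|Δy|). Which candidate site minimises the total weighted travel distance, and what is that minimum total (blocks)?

Total weighted distance at each candidate:
  South (2, 1): total = 2882
  North (9, 2): total = 1784
  West (0, 3): total = 3162
  East (3, 6): total = 2064
Minimum is at North with total 1784 blocks.

North, total 1784 blocks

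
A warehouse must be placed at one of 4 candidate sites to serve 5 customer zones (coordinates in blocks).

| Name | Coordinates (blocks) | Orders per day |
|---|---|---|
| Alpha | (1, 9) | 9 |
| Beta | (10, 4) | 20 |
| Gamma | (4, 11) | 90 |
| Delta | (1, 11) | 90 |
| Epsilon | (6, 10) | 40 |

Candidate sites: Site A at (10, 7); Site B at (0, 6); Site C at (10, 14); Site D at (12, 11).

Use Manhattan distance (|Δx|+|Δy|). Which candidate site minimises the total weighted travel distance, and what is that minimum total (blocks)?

Total weighted distance at each candidate:
  Site A (10, 7): total = 2509
  Site B (0, 6): total = 2026
  Site C (10, 14): total = 2536
  Site D (12, 11): total = 2287
Minimum is at Site B with total 2026 blocks.

Site B, total 2026 blocks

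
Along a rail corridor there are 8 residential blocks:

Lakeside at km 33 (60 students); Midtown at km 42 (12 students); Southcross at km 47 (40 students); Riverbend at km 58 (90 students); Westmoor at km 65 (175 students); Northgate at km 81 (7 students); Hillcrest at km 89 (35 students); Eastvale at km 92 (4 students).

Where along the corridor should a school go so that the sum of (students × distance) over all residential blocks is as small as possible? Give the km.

x = 65

For a sum of weighted absolute distances on a line, the optimum is the weighted median (not the mean). Total weight W = 423; half-weight = 211.5.
Sort by position and accumulate weight:
  km 33 (Lakeside, w=60) → cum 60
  km 42 (Midtown, w=12) → cum 72
  km 47 (Southcross, w=40) → cum 112
  km 58 (Riverbend, w=90) → cum 202
  km 65 (Westmoor, w=175) → cum 377  ≥ 211.5 → median here
  km 81 (Northgate, w=7) → cum 384
  km 89 (Hillcrest, w=35) → cum 419
  km 92 (Eastvale, w=4) → cum 423
Optimal location: km 65.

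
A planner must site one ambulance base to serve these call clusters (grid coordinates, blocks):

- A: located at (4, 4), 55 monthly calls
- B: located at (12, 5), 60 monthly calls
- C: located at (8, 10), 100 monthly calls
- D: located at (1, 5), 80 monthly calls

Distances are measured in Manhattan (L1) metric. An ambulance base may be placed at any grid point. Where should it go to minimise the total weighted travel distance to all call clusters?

Manhattan distance separates: Σwᵢ(|x−xᵢ|+|y−yᵢ|) = Σwᵢ|x−xᵢ| + Σwᵢ|y−yᵢ|, so x and y are optimised independently as 1-D weighted medians.
Total weight W = 295; half = 147.5.
x-coordinate, sorted with cumulative weight:
  x=1 (D, w=80) cum 80
  x=4 (A, w=55) cum 135
  x=8 (C, w=100) cum 235  ← median
  x=12 (B, w=60) cum 295
⇒ x* = 8
y-coordinate, sorted with cumulative weight:
  y=4 (A, w=55) cum 55
  y=5 (B, w=60) cum 115
  y=5 (D, w=80) cum 195  ← median
  y=10 (C, w=100) cum 295
⇒ y* = 5

(8, 5)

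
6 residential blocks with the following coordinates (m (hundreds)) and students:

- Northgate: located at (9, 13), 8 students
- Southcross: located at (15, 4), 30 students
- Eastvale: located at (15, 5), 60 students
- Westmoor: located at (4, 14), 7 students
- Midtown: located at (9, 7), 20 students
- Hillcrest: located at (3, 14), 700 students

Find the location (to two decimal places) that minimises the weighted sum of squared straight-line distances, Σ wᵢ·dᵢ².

(4.52, 12.80)

The minimiser of Σwᵢ‖p−pᵢ‖² is the weighted centroid p* = (Σwᵢpᵢ)/(Σwᵢ).
Σwᵢ = 825.
Σwᵢxᵢ = 8·9 + 30·15 + 60·15 + 7·4 + 20·9 + 700·3 = 3730.
Σwᵢyᵢ = 8·13 + 30·4 + 60·5 + 7·14 + 20·7 + 700·14 = 10562.
x* = 3730/825 = 4.52, y* = 10562/825 = 12.80.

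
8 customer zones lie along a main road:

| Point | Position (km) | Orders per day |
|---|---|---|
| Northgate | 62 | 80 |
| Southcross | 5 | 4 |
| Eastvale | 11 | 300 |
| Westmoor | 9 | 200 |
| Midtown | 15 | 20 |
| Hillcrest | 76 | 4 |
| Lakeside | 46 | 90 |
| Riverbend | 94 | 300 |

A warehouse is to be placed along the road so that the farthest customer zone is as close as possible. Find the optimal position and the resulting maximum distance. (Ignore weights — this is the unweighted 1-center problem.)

The 1-center on a line is the midpoint of the two extreme points: leftmost at 5, rightmost at 94.
Optimal location = (5 + 94)/2 = 49.5; maximum distance = (94 − 5)/2 = 44.5.

location 49.5, max distance 44.5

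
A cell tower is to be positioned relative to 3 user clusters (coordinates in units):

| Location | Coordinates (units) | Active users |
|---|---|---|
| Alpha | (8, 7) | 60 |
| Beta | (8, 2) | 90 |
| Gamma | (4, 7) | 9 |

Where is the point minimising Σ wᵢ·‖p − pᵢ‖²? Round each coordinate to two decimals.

The minimiser of Σwᵢ‖p−pᵢ‖² is the weighted centroid p* = (Σwᵢpᵢ)/(Σwᵢ).
Σwᵢ = 159.
Σwᵢxᵢ = 60·8 + 90·8 + 9·4 = 1236.
Σwᵢyᵢ = 60·7 + 90·2 + 9·7 = 663.
x* = 1236/159 = 7.77, y* = 663/159 = 4.17.

(7.77, 4.17)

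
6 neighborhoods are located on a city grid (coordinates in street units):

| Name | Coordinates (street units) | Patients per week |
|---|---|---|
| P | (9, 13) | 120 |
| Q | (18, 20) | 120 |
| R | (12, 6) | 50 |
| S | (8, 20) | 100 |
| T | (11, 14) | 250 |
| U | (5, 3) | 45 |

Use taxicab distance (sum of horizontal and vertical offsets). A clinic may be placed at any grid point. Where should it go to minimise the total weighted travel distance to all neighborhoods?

(11, 14)

Manhattan distance separates: Σwᵢ(|x−xᵢ|+|y−yᵢ|) = Σwᵢ|x−xᵢ| + Σwᵢ|y−yᵢ|, so x and y are optimised independently as 1-D weighted medians.
Total weight W = 685; half = 342.5.
x-coordinate, sorted with cumulative weight:
  x=5 (U, w=45) cum 45
  x=8 (S, w=100) cum 145
  x=9 (P, w=120) cum 265
  x=11 (T, w=250) cum 515  ← median
  x=12 (R, w=50) cum 565
  x=18 (Q, w=120) cum 685
⇒ x* = 11
y-coordinate, sorted with cumulative weight:
  y=3 (U, w=45) cum 45
  y=6 (R, w=50) cum 95
  y=13 (P, w=120) cum 215
  y=14 (T, w=250) cum 465  ← median
  y=20 (Q, w=120) cum 585
  y=20 (S, w=100) cum 685
⇒ y* = 14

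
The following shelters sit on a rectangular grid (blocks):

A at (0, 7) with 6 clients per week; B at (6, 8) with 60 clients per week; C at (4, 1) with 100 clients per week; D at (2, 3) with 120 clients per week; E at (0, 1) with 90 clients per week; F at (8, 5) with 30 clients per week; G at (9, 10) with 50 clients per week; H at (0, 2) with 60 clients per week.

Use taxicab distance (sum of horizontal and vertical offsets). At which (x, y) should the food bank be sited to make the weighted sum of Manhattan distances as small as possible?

(2, 3)

Manhattan distance separates: Σwᵢ(|x−xᵢ|+|y−yᵢ|) = Σwᵢ|x−xᵢ| + Σwᵢ|y−yᵢ|, so x and y are optimised independently as 1-D weighted medians.
Total weight W = 516; half = 258.
x-coordinate, sorted with cumulative weight:
  x=0 (A, w=6) cum 6
  x=0 (E, w=90) cum 96
  x=0 (H, w=60) cum 156
  x=2 (D, w=120) cum 276  ← median
  x=4 (C, w=100) cum 376
  x=6 (B, w=60) cum 436
  x=8 (F, w=30) cum 466
  x=9 (G, w=50) cum 516
⇒ x* = 2
y-coordinate, sorted with cumulative weight:
  y=1 (C, w=100) cum 100
  y=1 (E, w=90) cum 190
  y=2 (H, w=60) cum 250
  y=3 (D, w=120) cum 370  ← median
  y=5 (F, w=30) cum 400
  y=7 (A, w=6) cum 406
  y=8 (B, w=60) cum 466
  y=10 (G, w=50) cum 516
⇒ y* = 3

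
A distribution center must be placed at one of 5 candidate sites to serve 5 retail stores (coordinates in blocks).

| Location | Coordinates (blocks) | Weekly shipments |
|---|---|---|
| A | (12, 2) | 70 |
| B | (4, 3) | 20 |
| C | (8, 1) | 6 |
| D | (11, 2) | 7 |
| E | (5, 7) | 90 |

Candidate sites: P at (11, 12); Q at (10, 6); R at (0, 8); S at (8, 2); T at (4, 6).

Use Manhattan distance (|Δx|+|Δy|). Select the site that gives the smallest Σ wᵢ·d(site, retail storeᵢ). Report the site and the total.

S, total 1127 blocks

Total weighted distance at each candidate:
  P (11, 12): total = 2234
  Q (10, 6): total = 1217
  R (0, 8): total = 2189
  S (8, 2): total = 1127
  T (4, 6): total = 1211
Minimum is at S with total 1127 blocks.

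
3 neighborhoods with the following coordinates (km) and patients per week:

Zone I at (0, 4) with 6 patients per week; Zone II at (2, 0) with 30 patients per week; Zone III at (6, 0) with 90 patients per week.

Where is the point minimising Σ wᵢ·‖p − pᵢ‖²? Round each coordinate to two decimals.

The minimiser of Σwᵢ‖p−pᵢ‖² is the weighted centroid p* = (Σwᵢpᵢ)/(Σwᵢ).
Σwᵢ = 126.
Σwᵢxᵢ = 6·0 + 30·2 + 90·6 = 600.
Σwᵢyᵢ = 6·4 + 30·0 + 90·0 = 24.
x* = 600/126 = 4.76, y* = 24/126 = 0.19.

(4.76, 0.19)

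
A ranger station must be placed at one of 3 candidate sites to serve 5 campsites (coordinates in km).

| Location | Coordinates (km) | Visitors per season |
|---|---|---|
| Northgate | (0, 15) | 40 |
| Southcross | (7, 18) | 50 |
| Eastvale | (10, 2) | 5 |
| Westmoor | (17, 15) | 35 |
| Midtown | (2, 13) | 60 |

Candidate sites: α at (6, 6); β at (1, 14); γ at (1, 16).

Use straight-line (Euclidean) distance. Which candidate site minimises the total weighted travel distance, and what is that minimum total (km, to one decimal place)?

Total weighted distance at each candidate:
  α (6, 6): total = 2044.2
  β (1, 14): total = 1138.1
  γ (1, 16): total = 1206.8
Minimum is at β with total 1138.1 km.

β, total 1138.1 km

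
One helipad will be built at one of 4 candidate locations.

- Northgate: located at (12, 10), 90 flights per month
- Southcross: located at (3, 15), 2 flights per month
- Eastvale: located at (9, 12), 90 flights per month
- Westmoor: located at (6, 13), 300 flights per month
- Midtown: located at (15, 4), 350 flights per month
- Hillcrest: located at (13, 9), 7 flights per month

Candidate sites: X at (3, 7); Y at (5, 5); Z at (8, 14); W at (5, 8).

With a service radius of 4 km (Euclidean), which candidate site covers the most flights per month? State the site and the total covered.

Coverage radius r = 4 km; a point is covered iff (Δx)²+(Δy)² ≤ 4² = 16.
  X (3, 7): covers {none} → 0
  Y (5, 5): covers {none} → 0
  Z (8, 14): covers {Eastvale, Westmoor} → 390
  W (5, 8): covers {none} → 0
Maximum coverage at Z: 390 flights per month.

Z, covering 390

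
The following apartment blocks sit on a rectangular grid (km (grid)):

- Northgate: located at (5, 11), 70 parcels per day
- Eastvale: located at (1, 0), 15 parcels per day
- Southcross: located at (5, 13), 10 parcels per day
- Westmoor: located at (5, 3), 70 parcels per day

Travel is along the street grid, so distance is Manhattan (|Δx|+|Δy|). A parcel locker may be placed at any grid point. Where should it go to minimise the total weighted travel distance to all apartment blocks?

Manhattan distance separates: Σwᵢ(|x−xᵢ|+|y−yᵢ|) = Σwᵢ|x−xᵢ| + Σwᵢ|y−yᵢ|, so x and y are optimised independently as 1-D weighted medians.
Total weight W = 165; half = 82.5.
x-coordinate, sorted with cumulative weight:
  x=1 (Eastvale, w=15) cum 15
  x=5 (Northgate, w=70) cum 85  ← median
  x=5 (Southcross, w=10) cum 95
  x=5 (Westmoor, w=70) cum 165
⇒ x* = 5
y-coordinate, sorted with cumulative weight:
  y=0 (Eastvale, w=15) cum 15
  y=3 (Westmoor, w=70) cum 85  ← median
  y=11 (Northgate, w=70) cum 155
  y=13 (Southcross, w=10) cum 165
⇒ y* = 3

(5, 3)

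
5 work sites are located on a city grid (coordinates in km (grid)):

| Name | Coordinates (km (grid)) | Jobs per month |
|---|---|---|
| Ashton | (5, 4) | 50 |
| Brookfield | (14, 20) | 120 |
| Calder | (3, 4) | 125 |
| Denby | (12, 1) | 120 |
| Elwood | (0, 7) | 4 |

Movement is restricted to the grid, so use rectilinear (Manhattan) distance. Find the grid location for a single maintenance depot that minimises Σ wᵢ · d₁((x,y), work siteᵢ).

(12, 4)

Manhattan distance separates: Σwᵢ(|x−xᵢ|+|y−yᵢ|) = Σwᵢ|x−xᵢ| + Σwᵢ|y−yᵢ|, so x and y are optimised independently as 1-D weighted medians.
Total weight W = 419; half = 209.5.
x-coordinate, sorted with cumulative weight:
  x=0 (Elwood, w=4) cum 4
  x=3 (Calder, w=125) cum 129
  x=5 (Ashton, w=50) cum 179
  x=12 (Denby, w=120) cum 299  ← median
  x=14 (Brookfield, w=120) cum 419
⇒ x* = 12
y-coordinate, sorted with cumulative weight:
  y=1 (Denby, w=120) cum 120
  y=4 (Ashton, w=50) cum 170
  y=4 (Calder, w=125) cum 295  ← median
  y=7 (Elwood, w=4) cum 299
  y=20 (Brookfield, w=120) cum 419
⇒ y* = 4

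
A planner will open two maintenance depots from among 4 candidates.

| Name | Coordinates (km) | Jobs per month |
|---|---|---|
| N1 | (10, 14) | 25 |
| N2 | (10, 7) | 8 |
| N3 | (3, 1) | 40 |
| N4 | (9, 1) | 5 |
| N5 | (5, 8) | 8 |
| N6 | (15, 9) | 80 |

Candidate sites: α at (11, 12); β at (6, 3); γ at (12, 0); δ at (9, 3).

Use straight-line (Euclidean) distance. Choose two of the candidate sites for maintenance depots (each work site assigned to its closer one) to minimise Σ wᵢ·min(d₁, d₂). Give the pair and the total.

Evaluate every pair (each demand assigned to the nearer of the two):
  {α, β}: total = 699.7
  {α, δ}: total = 803.1
  {α, γ}: total = 932.4
  {β, δ}: total = 1183.0
  {β, γ}: total = 1297.6
  {γ, δ}: total = 1302.1
Best pair: {α, β} with total 699.7.

{α, β}, total 699.7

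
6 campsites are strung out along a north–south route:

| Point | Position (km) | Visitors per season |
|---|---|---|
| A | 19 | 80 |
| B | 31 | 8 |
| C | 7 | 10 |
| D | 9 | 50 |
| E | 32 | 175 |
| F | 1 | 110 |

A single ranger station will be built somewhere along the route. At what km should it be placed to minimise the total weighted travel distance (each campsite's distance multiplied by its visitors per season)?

x = 19

For a sum of weighted absolute distances on a line, the optimum is the weighted median (not the mean). Total weight W = 433; half-weight = 216.5.
Sort by position and accumulate weight:
  km 1 (F, w=110) → cum 110
  km 7 (C, w=10) → cum 120
  km 9 (D, w=50) → cum 170
  km 19 (A, w=80) → cum 250  ≥ 216.5 → median here
  km 31 (B, w=8) → cum 258
  km 32 (E, w=175) → cum 433
Optimal location: km 19.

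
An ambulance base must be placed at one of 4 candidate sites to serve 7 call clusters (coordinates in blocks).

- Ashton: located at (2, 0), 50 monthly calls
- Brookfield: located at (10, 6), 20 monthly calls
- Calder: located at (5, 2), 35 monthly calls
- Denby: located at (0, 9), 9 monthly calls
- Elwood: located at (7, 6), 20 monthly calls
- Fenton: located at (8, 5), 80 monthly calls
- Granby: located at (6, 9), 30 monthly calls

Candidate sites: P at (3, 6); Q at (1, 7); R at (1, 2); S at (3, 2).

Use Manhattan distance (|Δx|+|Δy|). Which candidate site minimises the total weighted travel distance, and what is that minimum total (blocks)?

P, total 1494 blocks

Total weighted distance at each candidate:
  P (3, 6): total = 1494
  Q (1, 7): total = 2012
  R (1, 2): total = 1982
  S (3, 2): total = 1630
Minimum is at P with total 1494 blocks.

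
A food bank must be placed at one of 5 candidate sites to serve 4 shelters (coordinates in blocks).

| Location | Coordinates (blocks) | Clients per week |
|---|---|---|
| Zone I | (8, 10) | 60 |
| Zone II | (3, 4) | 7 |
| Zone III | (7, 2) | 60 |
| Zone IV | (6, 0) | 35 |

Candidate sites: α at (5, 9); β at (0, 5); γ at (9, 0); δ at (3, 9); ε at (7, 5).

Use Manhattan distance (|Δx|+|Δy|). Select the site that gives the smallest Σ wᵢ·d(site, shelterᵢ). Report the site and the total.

ε, total 785 blocks

Total weighted distance at each candidate:
  α (5, 9): total = 1179
  β (0, 5): total = 1793
  γ (9, 0): total = 1075
  δ (3, 9): total = 1475
  ε (7, 5): total = 785
Minimum is at ε with total 785 blocks.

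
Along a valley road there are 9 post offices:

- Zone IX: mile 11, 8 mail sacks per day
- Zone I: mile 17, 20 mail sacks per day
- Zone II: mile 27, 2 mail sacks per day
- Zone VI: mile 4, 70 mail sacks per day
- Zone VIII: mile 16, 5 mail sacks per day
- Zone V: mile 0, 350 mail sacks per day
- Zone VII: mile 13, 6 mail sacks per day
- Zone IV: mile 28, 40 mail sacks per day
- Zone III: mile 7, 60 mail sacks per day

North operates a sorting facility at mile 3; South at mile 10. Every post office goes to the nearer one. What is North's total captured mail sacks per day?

420

The indifferent point is the midpoint (3+10)/2 = 6.5; post offices left of it (closer to North at 3) go to North, those right go to South.
  Zone V at 0 (w=350) → North
  Zone VI at 4 (w=70) → North
  Zone III at 7 (w=60) → South
  Zone IX at 11 (w=8) → South
  Zone VII at 13 (w=6) → South
  Zone VIII at 16 (w=5) → South
  Zone I at 17 (w=20) → South
  Zone II at 27 (w=2) → South
  Zone IV at 28 (w=40) → South
North captures 420; South captures 141.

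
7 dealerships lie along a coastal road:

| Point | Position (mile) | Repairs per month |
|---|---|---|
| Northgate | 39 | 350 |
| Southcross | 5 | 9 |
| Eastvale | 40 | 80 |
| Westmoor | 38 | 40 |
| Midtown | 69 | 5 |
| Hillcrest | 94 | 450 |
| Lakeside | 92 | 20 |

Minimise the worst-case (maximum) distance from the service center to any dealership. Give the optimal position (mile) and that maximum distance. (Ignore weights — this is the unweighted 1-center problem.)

The 1-center on a line is the midpoint of the two extreme points: leftmost at 5, rightmost at 94.
Optimal location = (5 + 94)/2 = 49.5; maximum distance = (94 − 5)/2 = 44.5.

location 49.5, max distance 44.5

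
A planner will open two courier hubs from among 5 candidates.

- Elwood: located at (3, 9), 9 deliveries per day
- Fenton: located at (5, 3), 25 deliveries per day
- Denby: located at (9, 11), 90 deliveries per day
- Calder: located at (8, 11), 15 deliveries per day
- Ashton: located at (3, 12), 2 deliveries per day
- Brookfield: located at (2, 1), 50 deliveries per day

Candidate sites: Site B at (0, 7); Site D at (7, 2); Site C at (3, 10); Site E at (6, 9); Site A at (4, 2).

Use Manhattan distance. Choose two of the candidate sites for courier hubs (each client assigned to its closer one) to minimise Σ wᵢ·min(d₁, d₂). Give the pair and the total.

{Site E, Site A}, total 749

Evaluate every pair (each demand assigned to the nearer of the two):
  {Site E, Site A}: total = 749
  {Site D, Site E}: total = 924
  {Site C, Site A}: total = 933
  {Site D, Site C}: total = 1108
  {Site B, Site E}: total = 1124
  {Site C, Site E}: total = 1198
  {Site B, Site C}: total = 1358
  {Site D, Site A}: total = 1434
  {Site B, Site D}: total = 1576
  {Site B, Site A}: total = 1611
Best pair: {Site E, Site A} with total 749.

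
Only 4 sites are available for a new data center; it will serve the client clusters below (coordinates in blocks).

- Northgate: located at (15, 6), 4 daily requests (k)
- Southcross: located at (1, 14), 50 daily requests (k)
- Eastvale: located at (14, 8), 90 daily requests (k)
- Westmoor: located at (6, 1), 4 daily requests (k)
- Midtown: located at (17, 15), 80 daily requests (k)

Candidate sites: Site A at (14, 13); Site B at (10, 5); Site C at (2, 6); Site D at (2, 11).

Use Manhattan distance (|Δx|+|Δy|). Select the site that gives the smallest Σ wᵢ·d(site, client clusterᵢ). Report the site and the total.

Total weighted distance at each candidate:
  Site A (14, 13): total = 1662
  Site B (10, 5): total = 2946
  Site C (2, 6): total = 3718
  Site D (2, 11): total = 3198
Minimum is at Site A with total 1662 blocks.

Site A, total 1662 blocks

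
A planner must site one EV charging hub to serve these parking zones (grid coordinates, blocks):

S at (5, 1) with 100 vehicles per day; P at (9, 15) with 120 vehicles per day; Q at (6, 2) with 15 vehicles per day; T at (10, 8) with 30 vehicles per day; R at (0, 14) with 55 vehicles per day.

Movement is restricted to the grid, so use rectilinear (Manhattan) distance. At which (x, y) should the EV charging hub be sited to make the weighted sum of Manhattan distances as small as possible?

Manhattan distance separates: Σwᵢ(|x−xᵢ|+|y−yᵢ|) = Σwᵢ|x−xᵢ| + Σwᵢ|y−yᵢ|, so x and y are optimised independently as 1-D weighted medians.
Total weight W = 320; half = 160.
x-coordinate, sorted with cumulative weight:
  x=0 (R, w=55) cum 55
  x=5 (S, w=100) cum 155
  x=6 (Q, w=15) cum 170  ← median
  x=9 (P, w=120) cum 290
  x=10 (T, w=30) cum 320
⇒ x* = 6
y-coordinate, sorted with cumulative weight:
  y=1 (S, w=100) cum 100
  y=2 (Q, w=15) cum 115
  y=8 (T, w=30) cum 145
  y=14 (R, w=55) cum 200  ← median
  y=15 (P, w=120) cum 320
⇒ y* = 14

(6, 14)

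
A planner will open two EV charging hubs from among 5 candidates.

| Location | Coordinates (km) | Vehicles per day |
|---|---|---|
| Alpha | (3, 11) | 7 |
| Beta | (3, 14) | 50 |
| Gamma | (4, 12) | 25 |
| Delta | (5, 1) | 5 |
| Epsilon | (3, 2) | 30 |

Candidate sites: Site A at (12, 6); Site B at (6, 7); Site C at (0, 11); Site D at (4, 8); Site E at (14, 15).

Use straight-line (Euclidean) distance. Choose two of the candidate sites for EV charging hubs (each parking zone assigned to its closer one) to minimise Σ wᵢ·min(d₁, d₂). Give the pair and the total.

Evaluate every pair (each demand assigned to the nearer of the two):
  {Site B, Site C}: total = 541.6
  {Site C, Site D}: total = 551.0
  {Site B, Site D}: total = 631.6
  {Site A, Site D}: total = 644.1
  {Site D, Site E}: total = 644.1
  {Site A, Site C}: total = 663.8
  {Site C, Site E}: total = 676.7
  {Site A, Site B}: total = 755.8
  {Site B, Site E}: total = 755.8
  {Site A, Site E}: total = 1212.8
Best pair: {Site B, Site C} with total 541.6.

{Site B, Site C}, total 541.6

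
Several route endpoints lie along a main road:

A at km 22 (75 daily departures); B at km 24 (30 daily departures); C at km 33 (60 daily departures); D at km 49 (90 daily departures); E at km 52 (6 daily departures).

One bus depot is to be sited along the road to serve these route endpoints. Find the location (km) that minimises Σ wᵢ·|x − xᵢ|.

For a sum of weighted absolute distances on a line, the optimum is the weighted median (not the mean). Total weight W = 261; half-weight = 130.5.
Sort by position and accumulate weight:
  km 22 (A, w=75) → cum 75
  km 24 (B, w=30) → cum 105
  km 33 (C, w=60) → cum 165  ≥ 130.5 → median here
  km 49 (D, w=90) → cum 255
  km 52 (E, w=6) → cum 261
Optimal location: km 33.

x = 33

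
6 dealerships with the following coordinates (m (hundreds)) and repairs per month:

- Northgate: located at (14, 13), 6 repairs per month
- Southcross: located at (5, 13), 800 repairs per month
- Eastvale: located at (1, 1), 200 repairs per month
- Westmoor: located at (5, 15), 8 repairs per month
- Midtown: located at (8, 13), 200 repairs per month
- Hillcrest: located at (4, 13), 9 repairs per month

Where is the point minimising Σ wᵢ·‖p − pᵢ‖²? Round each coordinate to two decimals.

The minimiser of Σwᵢ‖p−pᵢ‖² is the weighted centroid p* = (Σwᵢpᵢ)/(Σwᵢ).
Σwᵢ = 1223.
Σwᵢxᵢ = 6·14 + 800·5 + 200·1 + 8·5 + 200·8 + 9·4 = 5960.
Σwᵢyᵢ = 6·13 + 800·13 + 200·1 + 8·15 + 200·13 + 9·13 = 13515.
x* = 5960/1223 = 4.87, y* = 13515/1223 = 11.05.

(4.87, 11.05)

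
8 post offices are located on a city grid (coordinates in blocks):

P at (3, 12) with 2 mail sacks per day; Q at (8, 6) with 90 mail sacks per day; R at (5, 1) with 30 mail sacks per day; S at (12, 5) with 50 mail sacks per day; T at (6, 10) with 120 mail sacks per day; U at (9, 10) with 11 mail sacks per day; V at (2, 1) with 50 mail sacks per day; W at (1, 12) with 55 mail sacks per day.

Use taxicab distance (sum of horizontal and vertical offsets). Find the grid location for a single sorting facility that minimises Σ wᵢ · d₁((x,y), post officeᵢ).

(6, 6)

Manhattan distance separates: Σwᵢ(|x−xᵢ|+|y−yᵢ|) = Σwᵢ|x−xᵢ| + Σwᵢ|y−yᵢ|, so x and y are optimised independently as 1-D weighted medians.
Total weight W = 408; half = 204.
x-coordinate, sorted with cumulative weight:
  x=1 (W, w=55) cum 55
  x=2 (V, w=50) cum 105
  x=3 (P, w=2) cum 107
  x=5 (R, w=30) cum 137
  x=6 (T, w=120) cum 257  ← median
  x=8 (Q, w=90) cum 347
  x=9 (U, w=11) cum 358
  x=12 (S, w=50) cum 408
⇒ x* = 6
y-coordinate, sorted with cumulative weight:
  y=1 (R, w=30) cum 30
  y=1 (V, w=50) cum 80
  y=5 (S, w=50) cum 130
  y=6 (Q, w=90) cum 220  ← median
  y=10 (T, w=120) cum 340
  y=10 (U, w=11) cum 351
  y=12 (P, w=2) cum 353
  y=12 (W, w=55) cum 408
⇒ y* = 6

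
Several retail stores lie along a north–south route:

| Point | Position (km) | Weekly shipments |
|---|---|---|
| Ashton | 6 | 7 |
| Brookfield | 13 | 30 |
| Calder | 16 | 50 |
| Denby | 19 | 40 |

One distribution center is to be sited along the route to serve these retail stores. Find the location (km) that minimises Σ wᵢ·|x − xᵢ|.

x = 16

For a sum of weighted absolute distances on a line, the optimum is the weighted median (not the mean). Total weight W = 127; half-weight = 63.5.
Sort by position and accumulate weight:
  km 6 (Ashton, w=7) → cum 7
  km 13 (Brookfield, w=30) → cum 37
  km 16 (Calder, w=50) → cum 87  ≥ 63.5 → median here
  km 19 (Denby, w=40) → cum 127
Optimal location: km 16.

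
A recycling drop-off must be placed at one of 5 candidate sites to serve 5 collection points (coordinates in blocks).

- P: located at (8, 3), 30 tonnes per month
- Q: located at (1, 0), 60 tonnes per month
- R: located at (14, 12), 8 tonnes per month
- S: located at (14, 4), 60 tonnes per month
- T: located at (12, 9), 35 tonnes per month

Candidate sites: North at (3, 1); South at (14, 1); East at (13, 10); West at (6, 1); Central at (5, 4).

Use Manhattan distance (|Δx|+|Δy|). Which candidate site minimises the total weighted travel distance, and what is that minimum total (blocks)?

Central, total 1696 blocks

Total weighted distance at each candidate:
  North (3, 1): total = 2001
  South (14, 1): total = 1698
  East (13, 10): total = 2194
  West (6, 1): total = 1782
  Central (5, 4): total = 1696
Minimum is at Central with total 1696 blocks.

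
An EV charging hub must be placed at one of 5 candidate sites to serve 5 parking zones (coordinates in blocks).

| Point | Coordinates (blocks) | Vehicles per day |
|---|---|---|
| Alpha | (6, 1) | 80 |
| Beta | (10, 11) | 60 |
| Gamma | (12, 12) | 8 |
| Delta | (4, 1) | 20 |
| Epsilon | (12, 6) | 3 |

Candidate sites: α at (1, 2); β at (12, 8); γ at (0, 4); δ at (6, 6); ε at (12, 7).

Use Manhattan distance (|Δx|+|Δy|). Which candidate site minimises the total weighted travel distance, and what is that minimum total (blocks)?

δ, total 1194 blocks

Total weighted distance at each candidate:
  α (1, 2): total = 1853
  β (12, 8): total = 1678
  γ (0, 4): total = 2082
  δ (6, 6): total = 1194
  ε (12, 7): total = 1643
Minimum is at δ with total 1194 blocks.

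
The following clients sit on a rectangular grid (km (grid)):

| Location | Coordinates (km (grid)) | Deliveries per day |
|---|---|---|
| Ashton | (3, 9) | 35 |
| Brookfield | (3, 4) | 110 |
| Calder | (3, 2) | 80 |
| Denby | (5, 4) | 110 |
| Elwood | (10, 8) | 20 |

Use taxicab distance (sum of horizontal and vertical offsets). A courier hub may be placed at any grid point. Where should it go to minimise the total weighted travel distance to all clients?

Manhattan distance separates: Σwᵢ(|x−xᵢ|+|y−yᵢ|) = Σwᵢ|x−xᵢ| + Σwᵢ|y−yᵢ|, so x and y are optimised independently as 1-D weighted medians.
Total weight W = 355; half = 177.5.
x-coordinate, sorted with cumulative weight:
  x=3 (Ashton, w=35) cum 35
  x=3 (Brookfield, w=110) cum 145
  x=3 (Calder, w=80) cum 225  ← median
  x=5 (Denby, w=110) cum 335
  x=10 (Elwood, w=20) cum 355
⇒ x* = 3
y-coordinate, sorted with cumulative weight:
  y=2 (Calder, w=80) cum 80
  y=4 (Brookfield, w=110) cum 190  ← median
  y=4 (Denby, w=110) cum 300
  y=8 (Elwood, w=20) cum 320
  y=9 (Ashton, w=35) cum 355
⇒ y* = 4

(3, 4)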